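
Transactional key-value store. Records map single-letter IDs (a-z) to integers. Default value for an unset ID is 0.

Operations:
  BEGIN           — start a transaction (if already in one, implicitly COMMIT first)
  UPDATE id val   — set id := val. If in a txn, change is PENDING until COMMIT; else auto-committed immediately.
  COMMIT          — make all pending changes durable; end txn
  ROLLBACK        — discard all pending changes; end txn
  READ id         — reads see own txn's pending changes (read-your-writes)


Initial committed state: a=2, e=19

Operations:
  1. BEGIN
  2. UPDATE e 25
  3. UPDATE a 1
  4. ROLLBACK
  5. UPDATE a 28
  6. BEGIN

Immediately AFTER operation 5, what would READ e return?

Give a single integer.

Answer: 19

Derivation:
Initial committed: {a=2, e=19}
Op 1: BEGIN: in_txn=True, pending={}
Op 2: UPDATE e=25 (pending; pending now {e=25})
Op 3: UPDATE a=1 (pending; pending now {a=1, e=25})
Op 4: ROLLBACK: discarded pending ['a', 'e']; in_txn=False
Op 5: UPDATE a=28 (auto-commit; committed a=28)
After op 5: visible(e) = 19 (pending={}, committed={a=28, e=19})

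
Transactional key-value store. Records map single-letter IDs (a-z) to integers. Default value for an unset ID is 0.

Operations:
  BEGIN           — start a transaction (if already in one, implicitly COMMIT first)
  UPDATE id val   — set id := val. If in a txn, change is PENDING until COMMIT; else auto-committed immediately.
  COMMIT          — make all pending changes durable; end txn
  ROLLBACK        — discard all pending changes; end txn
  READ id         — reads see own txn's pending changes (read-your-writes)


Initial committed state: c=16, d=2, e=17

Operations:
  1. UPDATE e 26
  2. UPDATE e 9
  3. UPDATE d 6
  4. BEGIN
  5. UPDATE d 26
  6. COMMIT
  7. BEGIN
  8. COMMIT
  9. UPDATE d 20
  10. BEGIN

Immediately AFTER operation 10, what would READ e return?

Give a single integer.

Answer: 9

Derivation:
Initial committed: {c=16, d=2, e=17}
Op 1: UPDATE e=26 (auto-commit; committed e=26)
Op 2: UPDATE e=9 (auto-commit; committed e=9)
Op 3: UPDATE d=6 (auto-commit; committed d=6)
Op 4: BEGIN: in_txn=True, pending={}
Op 5: UPDATE d=26 (pending; pending now {d=26})
Op 6: COMMIT: merged ['d'] into committed; committed now {c=16, d=26, e=9}
Op 7: BEGIN: in_txn=True, pending={}
Op 8: COMMIT: merged [] into committed; committed now {c=16, d=26, e=9}
Op 9: UPDATE d=20 (auto-commit; committed d=20)
Op 10: BEGIN: in_txn=True, pending={}
After op 10: visible(e) = 9 (pending={}, committed={c=16, d=20, e=9})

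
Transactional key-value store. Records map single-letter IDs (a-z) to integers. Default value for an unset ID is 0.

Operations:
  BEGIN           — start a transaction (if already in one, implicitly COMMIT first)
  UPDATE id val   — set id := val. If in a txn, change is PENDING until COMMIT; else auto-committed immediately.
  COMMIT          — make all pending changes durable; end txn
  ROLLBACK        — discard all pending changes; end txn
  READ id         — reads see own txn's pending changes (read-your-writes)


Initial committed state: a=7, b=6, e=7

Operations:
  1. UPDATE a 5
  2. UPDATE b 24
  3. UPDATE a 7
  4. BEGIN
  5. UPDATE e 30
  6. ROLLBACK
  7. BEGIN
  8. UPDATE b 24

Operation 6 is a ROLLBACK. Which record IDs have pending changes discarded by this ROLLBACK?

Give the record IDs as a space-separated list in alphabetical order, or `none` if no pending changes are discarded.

Initial committed: {a=7, b=6, e=7}
Op 1: UPDATE a=5 (auto-commit; committed a=5)
Op 2: UPDATE b=24 (auto-commit; committed b=24)
Op 3: UPDATE a=7 (auto-commit; committed a=7)
Op 4: BEGIN: in_txn=True, pending={}
Op 5: UPDATE e=30 (pending; pending now {e=30})
Op 6: ROLLBACK: discarded pending ['e']; in_txn=False
Op 7: BEGIN: in_txn=True, pending={}
Op 8: UPDATE b=24 (pending; pending now {b=24})
ROLLBACK at op 6 discards: ['e']

Answer: e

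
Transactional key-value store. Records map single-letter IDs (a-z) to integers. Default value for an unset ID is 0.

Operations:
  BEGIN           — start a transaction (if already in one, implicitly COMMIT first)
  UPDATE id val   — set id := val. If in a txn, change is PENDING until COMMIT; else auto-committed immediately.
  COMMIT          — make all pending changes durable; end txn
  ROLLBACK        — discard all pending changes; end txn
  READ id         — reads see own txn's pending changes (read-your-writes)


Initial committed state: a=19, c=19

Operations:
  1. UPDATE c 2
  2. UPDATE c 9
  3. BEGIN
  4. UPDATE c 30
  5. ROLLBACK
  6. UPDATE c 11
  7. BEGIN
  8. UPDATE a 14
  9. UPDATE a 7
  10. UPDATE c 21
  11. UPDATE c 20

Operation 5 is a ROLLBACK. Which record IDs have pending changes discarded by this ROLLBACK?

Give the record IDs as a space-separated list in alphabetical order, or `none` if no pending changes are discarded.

Initial committed: {a=19, c=19}
Op 1: UPDATE c=2 (auto-commit; committed c=2)
Op 2: UPDATE c=9 (auto-commit; committed c=9)
Op 3: BEGIN: in_txn=True, pending={}
Op 4: UPDATE c=30 (pending; pending now {c=30})
Op 5: ROLLBACK: discarded pending ['c']; in_txn=False
Op 6: UPDATE c=11 (auto-commit; committed c=11)
Op 7: BEGIN: in_txn=True, pending={}
Op 8: UPDATE a=14 (pending; pending now {a=14})
Op 9: UPDATE a=7 (pending; pending now {a=7})
Op 10: UPDATE c=21 (pending; pending now {a=7, c=21})
Op 11: UPDATE c=20 (pending; pending now {a=7, c=20})
ROLLBACK at op 5 discards: ['c']

Answer: c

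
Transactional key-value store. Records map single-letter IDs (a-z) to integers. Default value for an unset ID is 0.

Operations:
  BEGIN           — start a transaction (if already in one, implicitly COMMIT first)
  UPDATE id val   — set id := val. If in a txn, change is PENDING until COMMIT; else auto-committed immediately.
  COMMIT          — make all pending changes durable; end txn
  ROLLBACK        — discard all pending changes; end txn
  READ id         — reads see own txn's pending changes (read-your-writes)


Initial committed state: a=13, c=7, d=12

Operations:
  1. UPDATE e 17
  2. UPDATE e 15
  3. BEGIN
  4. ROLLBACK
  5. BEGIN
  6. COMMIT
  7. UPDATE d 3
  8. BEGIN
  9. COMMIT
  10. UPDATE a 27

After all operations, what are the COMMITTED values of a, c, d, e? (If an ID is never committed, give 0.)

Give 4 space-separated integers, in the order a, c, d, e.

Answer: 27 7 3 15

Derivation:
Initial committed: {a=13, c=7, d=12}
Op 1: UPDATE e=17 (auto-commit; committed e=17)
Op 2: UPDATE e=15 (auto-commit; committed e=15)
Op 3: BEGIN: in_txn=True, pending={}
Op 4: ROLLBACK: discarded pending []; in_txn=False
Op 5: BEGIN: in_txn=True, pending={}
Op 6: COMMIT: merged [] into committed; committed now {a=13, c=7, d=12, e=15}
Op 7: UPDATE d=3 (auto-commit; committed d=3)
Op 8: BEGIN: in_txn=True, pending={}
Op 9: COMMIT: merged [] into committed; committed now {a=13, c=7, d=3, e=15}
Op 10: UPDATE a=27 (auto-commit; committed a=27)
Final committed: {a=27, c=7, d=3, e=15}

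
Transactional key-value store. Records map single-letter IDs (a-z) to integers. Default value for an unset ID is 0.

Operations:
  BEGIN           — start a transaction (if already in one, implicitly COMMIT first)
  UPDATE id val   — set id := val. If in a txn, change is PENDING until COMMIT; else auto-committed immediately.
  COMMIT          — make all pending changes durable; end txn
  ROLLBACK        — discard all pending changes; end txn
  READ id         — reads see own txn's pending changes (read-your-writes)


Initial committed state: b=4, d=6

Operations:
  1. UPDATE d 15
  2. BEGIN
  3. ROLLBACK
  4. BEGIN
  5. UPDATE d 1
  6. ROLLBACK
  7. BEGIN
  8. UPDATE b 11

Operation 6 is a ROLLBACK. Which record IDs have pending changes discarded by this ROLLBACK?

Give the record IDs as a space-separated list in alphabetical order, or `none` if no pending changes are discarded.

Initial committed: {b=4, d=6}
Op 1: UPDATE d=15 (auto-commit; committed d=15)
Op 2: BEGIN: in_txn=True, pending={}
Op 3: ROLLBACK: discarded pending []; in_txn=False
Op 4: BEGIN: in_txn=True, pending={}
Op 5: UPDATE d=1 (pending; pending now {d=1})
Op 6: ROLLBACK: discarded pending ['d']; in_txn=False
Op 7: BEGIN: in_txn=True, pending={}
Op 8: UPDATE b=11 (pending; pending now {b=11})
ROLLBACK at op 6 discards: ['d']

Answer: d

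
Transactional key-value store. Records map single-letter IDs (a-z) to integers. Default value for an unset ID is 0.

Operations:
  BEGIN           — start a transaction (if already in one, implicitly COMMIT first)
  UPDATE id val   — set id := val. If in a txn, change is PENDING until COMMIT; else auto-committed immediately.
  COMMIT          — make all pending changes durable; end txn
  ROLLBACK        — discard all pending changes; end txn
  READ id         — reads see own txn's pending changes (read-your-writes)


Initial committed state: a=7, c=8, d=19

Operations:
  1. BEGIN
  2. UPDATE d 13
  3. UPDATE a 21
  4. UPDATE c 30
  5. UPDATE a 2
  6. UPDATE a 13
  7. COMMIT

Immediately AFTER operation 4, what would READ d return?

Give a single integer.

Answer: 13

Derivation:
Initial committed: {a=7, c=8, d=19}
Op 1: BEGIN: in_txn=True, pending={}
Op 2: UPDATE d=13 (pending; pending now {d=13})
Op 3: UPDATE a=21 (pending; pending now {a=21, d=13})
Op 4: UPDATE c=30 (pending; pending now {a=21, c=30, d=13})
After op 4: visible(d) = 13 (pending={a=21, c=30, d=13}, committed={a=7, c=8, d=19})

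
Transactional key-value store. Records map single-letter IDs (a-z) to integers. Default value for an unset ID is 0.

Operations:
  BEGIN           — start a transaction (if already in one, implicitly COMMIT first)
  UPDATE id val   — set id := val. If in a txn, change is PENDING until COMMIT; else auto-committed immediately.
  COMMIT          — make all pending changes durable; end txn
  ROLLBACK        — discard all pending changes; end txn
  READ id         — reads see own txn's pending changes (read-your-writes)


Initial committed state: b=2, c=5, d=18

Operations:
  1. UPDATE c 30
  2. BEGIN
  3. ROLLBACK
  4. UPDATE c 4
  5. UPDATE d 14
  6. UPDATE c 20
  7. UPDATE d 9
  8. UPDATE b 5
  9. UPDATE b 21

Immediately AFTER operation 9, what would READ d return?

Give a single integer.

Answer: 9

Derivation:
Initial committed: {b=2, c=5, d=18}
Op 1: UPDATE c=30 (auto-commit; committed c=30)
Op 2: BEGIN: in_txn=True, pending={}
Op 3: ROLLBACK: discarded pending []; in_txn=False
Op 4: UPDATE c=4 (auto-commit; committed c=4)
Op 5: UPDATE d=14 (auto-commit; committed d=14)
Op 6: UPDATE c=20 (auto-commit; committed c=20)
Op 7: UPDATE d=9 (auto-commit; committed d=9)
Op 8: UPDATE b=5 (auto-commit; committed b=5)
Op 9: UPDATE b=21 (auto-commit; committed b=21)
After op 9: visible(d) = 9 (pending={}, committed={b=21, c=20, d=9})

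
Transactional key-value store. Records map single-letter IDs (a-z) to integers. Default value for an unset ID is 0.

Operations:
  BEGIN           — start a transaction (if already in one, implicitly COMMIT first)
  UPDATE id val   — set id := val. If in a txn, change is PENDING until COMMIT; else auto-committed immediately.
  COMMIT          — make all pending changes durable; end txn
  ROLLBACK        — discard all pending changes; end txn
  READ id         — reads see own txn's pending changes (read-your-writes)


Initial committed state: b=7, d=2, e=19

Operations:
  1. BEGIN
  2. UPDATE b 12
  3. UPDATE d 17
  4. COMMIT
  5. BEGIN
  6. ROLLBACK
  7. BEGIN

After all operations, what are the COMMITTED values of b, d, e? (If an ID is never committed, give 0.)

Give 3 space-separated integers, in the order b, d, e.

Initial committed: {b=7, d=2, e=19}
Op 1: BEGIN: in_txn=True, pending={}
Op 2: UPDATE b=12 (pending; pending now {b=12})
Op 3: UPDATE d=17 (pending; pending now {b=12, d=17})
Op 4: COMMIT: merged ['b', 'd'] into committed; committed now {b=12, d=17, e=19}
Op 5: BEGIN: in_txn=True, pending={}
Op 6: ROLLBACK: discarded pending []; in_txn=False
Op 7: BEGIN: in_txn=True, pending={}
Final committed: {b=12, d=17, e=19}

Answer: 12 17 19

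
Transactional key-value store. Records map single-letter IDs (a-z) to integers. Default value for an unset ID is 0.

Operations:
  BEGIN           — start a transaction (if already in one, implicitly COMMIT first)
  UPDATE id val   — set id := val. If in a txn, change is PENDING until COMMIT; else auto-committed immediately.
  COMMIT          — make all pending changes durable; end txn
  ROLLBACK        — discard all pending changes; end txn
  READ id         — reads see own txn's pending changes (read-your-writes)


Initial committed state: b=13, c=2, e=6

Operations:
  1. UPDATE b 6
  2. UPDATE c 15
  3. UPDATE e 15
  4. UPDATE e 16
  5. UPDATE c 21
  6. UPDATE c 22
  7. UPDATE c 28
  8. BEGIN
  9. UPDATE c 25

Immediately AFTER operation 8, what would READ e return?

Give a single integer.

Initial committed: {b=13, c=2, e=6}
Op 1: UPDATE b=6 (auto-commit; committed b=6)
Op 2: UPDATE c=15 (auto-commit; committed c=15)
Op 3: UPDATE e=15 (auto-commit; committed e=15)
Op 4: UPDATE e=16 (auto-commit; committed e=16)
Op 5: UPDATE c=21 (auto-commit; committed c=21)
Op 6: UPDATE c=22 (auto-commit; committed c=22)
Op 7: UPDATE c=28 (auto-commit; committed c=28)
Op 8: BEGIN: in_txn=True, pending={}
After op 8: visible(e) = 16 (pending={}, committed={b=6, c=28, e=16})

Answer: 16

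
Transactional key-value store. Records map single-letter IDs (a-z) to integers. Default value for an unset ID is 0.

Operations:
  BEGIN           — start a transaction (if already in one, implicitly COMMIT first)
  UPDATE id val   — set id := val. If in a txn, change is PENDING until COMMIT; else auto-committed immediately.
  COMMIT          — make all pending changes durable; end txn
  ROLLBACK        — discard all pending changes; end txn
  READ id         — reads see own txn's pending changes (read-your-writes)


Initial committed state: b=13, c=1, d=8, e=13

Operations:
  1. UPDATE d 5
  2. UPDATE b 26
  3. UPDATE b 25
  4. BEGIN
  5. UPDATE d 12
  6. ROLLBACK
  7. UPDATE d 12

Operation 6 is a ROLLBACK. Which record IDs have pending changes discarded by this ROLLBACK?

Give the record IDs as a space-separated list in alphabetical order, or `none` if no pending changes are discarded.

Initial committed: {b=13, c=1, d=8, e=13}
Op 1: UPDATE d=5 (auto-commit; committed d=5)
Op 2: UPDATE b=26 (auto-commit; committed b=26)
Op 3: UPDATE b=25 (auto-commit; committed b=25)
Op 4: BEGIN: in_txn=True, pending={}
Op 5: UPDATE d=12 (pending; pending now {d=12})
Op 6: ROLLBACK: discarded pending ['d']; in_txn=False
Op 7: UPDATE d=12 (auto-commit; committed d=12)
ROLLBACK at op 6 discards: ['d']

Answer: d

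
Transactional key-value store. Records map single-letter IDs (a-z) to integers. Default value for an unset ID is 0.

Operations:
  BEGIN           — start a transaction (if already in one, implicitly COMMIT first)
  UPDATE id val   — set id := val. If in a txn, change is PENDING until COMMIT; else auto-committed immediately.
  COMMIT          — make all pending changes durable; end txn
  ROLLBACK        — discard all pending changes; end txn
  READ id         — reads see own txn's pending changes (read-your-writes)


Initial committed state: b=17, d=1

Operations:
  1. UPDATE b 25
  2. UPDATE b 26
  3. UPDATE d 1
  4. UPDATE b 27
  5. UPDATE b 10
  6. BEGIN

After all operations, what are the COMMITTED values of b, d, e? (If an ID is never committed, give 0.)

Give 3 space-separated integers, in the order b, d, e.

Initial committed: {b=17, d=1}
Op 1: UPDATE b=25 (auto-commit; committed b=25)
Op 2: UPDATE b=26 (auto-commit; committed b=26)
Op 3: UPDATE d=1 (auto-commit; committed d=1)
Op 4: UPDATE b=27 (auto-commit; committed b=27)
Op 5: UPDATE b=10 (auto-commit; committed b=10)
Op 6: BEGIN: in_txn=True, pending={}
Final committed: {b=10, d=1}

Answer: 10 1 0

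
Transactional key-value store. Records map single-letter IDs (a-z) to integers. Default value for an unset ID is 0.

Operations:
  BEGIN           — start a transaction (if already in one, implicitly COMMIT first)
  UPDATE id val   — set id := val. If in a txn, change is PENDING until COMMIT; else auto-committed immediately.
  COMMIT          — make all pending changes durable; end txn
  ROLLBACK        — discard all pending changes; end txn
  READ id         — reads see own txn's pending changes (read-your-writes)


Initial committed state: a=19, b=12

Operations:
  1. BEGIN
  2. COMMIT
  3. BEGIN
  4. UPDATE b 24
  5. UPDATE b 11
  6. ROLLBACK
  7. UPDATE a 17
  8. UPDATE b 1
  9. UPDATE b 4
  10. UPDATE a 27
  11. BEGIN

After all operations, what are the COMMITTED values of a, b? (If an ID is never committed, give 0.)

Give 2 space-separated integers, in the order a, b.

Answer: 27 4

Derivation:
Initial committed: {a=19, b=12}
Op 1: BEGIN: in_txn=True, pending={}
Op 2: COMMIT: merged [] into committed; committed now {a=19, b=12}
Op 3: BEGIN: in_txn=True, pending={}
Op 4: UPDATE b=24 (pending; pending now {b=24})
Op 5: UPDATE b=11 (pending; pending now {b=11})
Op 6: ROLLBACK: discarded pending ['b']; in_txn=False
Op 7: UPDATE a=17 (auto-commit; committed a=17)
Op 8: UPDATE b=1 (auto-commit; committed b=1)
Op 9: UPDATE b=4 (auto-commit; committed b=4)
Op 10: UPDATE a=27 (auto-commit; committed a=27)
Op 11: BEGIN: in_txn=True, pending={}
Final committed: {a=27, b=4}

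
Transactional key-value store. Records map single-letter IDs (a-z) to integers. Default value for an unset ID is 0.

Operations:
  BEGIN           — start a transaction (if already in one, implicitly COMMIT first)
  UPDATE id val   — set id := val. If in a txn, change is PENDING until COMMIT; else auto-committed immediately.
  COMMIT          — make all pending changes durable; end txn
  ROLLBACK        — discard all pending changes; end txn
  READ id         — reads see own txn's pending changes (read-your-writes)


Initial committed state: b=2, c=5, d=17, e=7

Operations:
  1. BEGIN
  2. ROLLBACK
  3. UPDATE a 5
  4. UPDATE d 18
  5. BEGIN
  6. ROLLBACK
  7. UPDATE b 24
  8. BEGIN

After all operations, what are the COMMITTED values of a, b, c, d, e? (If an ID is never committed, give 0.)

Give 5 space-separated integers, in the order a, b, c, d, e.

Answer: 5 24 5 18 7

Derivation:
Initial committed: {b=2, c=5, d=17, e=7}
Op 1: BEGIN: in_txn=True, pending={}
Op 2: ROLLBACK: discarded pending []; in_txn=False
Op 3: UPDATE a=5 (auto-commit; committed a=5)
Op 4: UPDATE d=18 (auto-commit; committed d=18)
Op 5: BEGIN: in_txn=True, pending={}
Op 6: ROLLBACK: discarded pending []; in_txn=False
Op 7: UPDATE b=24 (auto-commit; committed b=24)
Op 8: BEGIN: in_txn=True, pending={}
Final committed: {a=5, b=24, c=5, d=18, e=7}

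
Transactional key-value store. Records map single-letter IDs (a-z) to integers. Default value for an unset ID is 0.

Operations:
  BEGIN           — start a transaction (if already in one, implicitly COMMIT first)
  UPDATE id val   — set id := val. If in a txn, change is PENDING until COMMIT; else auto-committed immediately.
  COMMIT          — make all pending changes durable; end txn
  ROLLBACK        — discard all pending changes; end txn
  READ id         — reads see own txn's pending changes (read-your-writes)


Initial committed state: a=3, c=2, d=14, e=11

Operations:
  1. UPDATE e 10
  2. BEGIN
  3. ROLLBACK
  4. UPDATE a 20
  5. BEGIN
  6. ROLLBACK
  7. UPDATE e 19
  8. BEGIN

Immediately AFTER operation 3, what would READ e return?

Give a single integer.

Answer: 10

Derivation:
Initial committed: {a=3, c=2, d=14, e=11}
Op 1: UPDATE e=10 (auto-commit; committed e=10)
Op 2: BEGIN: in_txn=True, pending={}
Op 3: ROLLBACK: discarded pending []; in_txn=False
After op 3: visible(e) = 10 (pending={}, committed={a=3, c=2, d=14, e=10})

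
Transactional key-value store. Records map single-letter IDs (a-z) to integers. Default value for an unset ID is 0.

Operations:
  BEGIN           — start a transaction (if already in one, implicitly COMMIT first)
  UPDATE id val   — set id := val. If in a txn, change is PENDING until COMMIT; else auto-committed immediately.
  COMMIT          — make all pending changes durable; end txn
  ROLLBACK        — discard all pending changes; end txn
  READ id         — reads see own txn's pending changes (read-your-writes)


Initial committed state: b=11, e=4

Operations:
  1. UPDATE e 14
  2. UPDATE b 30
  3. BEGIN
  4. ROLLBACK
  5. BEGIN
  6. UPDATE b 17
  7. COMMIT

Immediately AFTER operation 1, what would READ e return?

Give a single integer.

Initial committed: {b=11, e=4}
Op 1: UPDATE e=14 (auto-commit; committed e=14)
After op 1: visible(e) = 14 (pending={}, committed={b=11, e=14})

Answer: 14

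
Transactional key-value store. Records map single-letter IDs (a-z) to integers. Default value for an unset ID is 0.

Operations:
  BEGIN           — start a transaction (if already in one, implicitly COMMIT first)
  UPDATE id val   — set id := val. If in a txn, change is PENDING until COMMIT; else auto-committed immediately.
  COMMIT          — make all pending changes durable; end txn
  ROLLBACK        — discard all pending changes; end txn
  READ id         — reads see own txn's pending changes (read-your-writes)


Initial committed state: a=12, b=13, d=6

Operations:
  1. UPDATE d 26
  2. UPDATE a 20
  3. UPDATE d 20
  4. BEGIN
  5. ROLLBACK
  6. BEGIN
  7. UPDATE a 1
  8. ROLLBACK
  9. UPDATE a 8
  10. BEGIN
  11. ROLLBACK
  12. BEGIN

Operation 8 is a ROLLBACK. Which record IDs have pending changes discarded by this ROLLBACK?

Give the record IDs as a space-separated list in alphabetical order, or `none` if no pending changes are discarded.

Initial committed: {a=12, b=13, d=6}
Op 1: UPDATE d=26 (auto-commit; committed d=26)
Op 2: UPDATE a=20 (auto-commit; committed a=20)
Op 3: UPDATE d=20 (auto-commit; committed d=20)
Op 4: BEGIN: in_txn=True, pending={}
Op 5: ROLLBACK: discarded pending []; in_txn=False
Op 6: BEGIN: in_txn=True, pending={}
Op 7: UPDATE a=1 (pending; pending now {a=1})
Op 8: ROLLBACK: discarded pending ['a']; in_txn=False
Op 9: UPDATE a=8 (auto-commit; committed a=8)
Op 10: BEGIN: in_txn=True, pending={}
Op 11: ROLLBACK: discarded pending []; in_txn=False
Op 12: BEGIN: in_txn=True, pending={}
ROLLBACK at op 8 discards: ['a']

Answer: a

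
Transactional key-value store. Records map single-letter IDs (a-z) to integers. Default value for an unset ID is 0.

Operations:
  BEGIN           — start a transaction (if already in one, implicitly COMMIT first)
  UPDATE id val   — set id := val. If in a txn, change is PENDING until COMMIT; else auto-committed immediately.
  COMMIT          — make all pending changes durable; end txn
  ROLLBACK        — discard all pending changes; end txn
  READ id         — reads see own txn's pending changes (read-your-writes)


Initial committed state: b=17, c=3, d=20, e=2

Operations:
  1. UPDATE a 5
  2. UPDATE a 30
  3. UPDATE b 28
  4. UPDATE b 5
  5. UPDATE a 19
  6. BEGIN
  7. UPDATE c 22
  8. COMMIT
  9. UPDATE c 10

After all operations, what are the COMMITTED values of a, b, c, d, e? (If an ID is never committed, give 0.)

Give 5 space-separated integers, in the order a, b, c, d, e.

Initial committed: {b=17, c=3, d=20, e=2}
Op 1: UPDATE a=5 (auto-commit; committed a=5)
Op 2: UPDATE a=30 (auto-commit; committed a=30)
Op 3: UPDATE b=28 (auto-commit; committed b=28)
Op 4: UPDATE b=5 (auto-commit; committed b=5)
Op 5: UPDATE a=19 (auto-commit; committed a=19)
Op 6: BEGIN: in_txn=True, pending={}
Op 7: UPDATE c=22 (pending; pending now {c=22})
Op 8: COMMIT: merged ['c'] into committed; committed now {a=19, b=5, c=22, d=20, e=2}
Op 9: UPDATE c=10 (auto-commit; committed c=10)
Final committed: {a=19, b=5, c=10, d=20, e=2}

Answer: 19 5 10 20 2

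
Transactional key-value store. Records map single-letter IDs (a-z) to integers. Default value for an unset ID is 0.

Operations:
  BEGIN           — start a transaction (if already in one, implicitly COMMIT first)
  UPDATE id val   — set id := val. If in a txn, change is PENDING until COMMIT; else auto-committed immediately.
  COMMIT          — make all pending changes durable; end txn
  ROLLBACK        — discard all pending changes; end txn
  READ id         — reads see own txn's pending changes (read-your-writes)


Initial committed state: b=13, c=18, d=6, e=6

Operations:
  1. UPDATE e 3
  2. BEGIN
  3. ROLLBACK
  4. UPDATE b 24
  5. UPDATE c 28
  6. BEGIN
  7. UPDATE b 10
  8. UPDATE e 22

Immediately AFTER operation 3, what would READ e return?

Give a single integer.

Answer: 3

Derivation:
Initial committed: {b=13, c=18, d=6, e=6}
Op 1: UPDATE e=3 (auto-commit; committed e=3)
Op 2: BEGIN: in_txn=True, pending={}
Op 3: ROLLBACK: discarded pending []; in_txn=False
After op 3: visible(e) = 3 (pending={}, committed={b=13, c=18, d=6, e=3})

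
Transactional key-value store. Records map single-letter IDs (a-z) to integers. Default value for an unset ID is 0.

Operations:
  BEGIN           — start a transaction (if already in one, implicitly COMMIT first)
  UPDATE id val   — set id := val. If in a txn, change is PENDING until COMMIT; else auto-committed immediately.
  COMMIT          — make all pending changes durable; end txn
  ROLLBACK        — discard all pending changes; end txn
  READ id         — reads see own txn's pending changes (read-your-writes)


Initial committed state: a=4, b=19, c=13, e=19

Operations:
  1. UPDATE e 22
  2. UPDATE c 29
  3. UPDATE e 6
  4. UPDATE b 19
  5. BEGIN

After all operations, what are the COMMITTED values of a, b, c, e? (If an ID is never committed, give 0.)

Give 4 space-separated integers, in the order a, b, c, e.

Answer: 4 19 29 6

Derivation:
Initial committed: {a=4, b=19, c=13, e=19}
Op 1: UPDATE e=22 (auto-commit; committed e=22)
Op 2: UPDATE c=29 (auto-commit; committed c=29)
Op 3: UPDATE e=6 (auto-commit; committed e=6)
Op 4: UPDATE b=19 (auto-commit; committed b=19)
Op 5: BEGIN: in_txn=True, pending={}
Final committed: {a=4, b=19, c=29, e=6}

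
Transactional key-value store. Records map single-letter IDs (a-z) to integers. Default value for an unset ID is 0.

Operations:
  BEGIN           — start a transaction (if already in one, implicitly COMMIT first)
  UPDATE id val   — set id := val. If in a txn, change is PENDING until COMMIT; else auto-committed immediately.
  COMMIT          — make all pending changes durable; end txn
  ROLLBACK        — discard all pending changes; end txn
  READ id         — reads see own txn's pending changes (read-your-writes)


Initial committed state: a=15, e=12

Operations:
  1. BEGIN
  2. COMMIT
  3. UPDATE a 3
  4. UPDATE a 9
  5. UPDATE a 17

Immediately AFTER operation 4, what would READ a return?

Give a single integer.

Initial committed: {a=15, e=12}
Op 1: BEGIN: in_txn=True, pending={}
Op 2: COMMIT: merged [] into committed; committed now {a=15, e=12}
Op 3: UPDATE a=3 (auto-commit; committed a=3)
Op 4: UPDATE a=9 (auto-commit; committed a=9)
After op 4: visible(a) = 9 (pending={}, committed={a=9, e=12})

Answer: 9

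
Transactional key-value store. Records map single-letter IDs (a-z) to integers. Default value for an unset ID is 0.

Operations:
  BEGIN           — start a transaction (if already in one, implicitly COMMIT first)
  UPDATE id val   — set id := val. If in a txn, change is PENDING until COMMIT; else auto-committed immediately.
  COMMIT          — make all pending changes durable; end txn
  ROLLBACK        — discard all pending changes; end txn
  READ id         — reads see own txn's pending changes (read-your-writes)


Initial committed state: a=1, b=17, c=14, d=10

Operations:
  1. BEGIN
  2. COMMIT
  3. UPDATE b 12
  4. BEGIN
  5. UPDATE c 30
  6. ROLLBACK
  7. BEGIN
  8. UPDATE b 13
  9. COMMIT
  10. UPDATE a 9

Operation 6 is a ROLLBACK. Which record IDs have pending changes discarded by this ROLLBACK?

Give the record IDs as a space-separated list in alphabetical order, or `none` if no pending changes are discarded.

Initial committed: {a=1, b=17, c=14, d=10}
Op 1: BEGIN: in_txn=True, pending={}
Op 2: COMMIT: merged [] into committed; committed now {a=1, b=17, c=14, d=10}
Op 3: UPDATE b=12 (auto-commit; committed b=12)
Op 4: BEGIN: in_txn=True, pending={}
Op 5: UPDATE c=30 (pending; pending now {c=30})
Op 6: ROLLBACK: discarded pending ['c']; in_txn=False
Op 7: BEGIN: in_txn=True, pending={}
Op 8: UPDATE b=13 (pending; pending now {b=13})
Op 9: COMMIT: merged ['b'] into committed; committed now {a=1, b=13, c=14, d=10}
Op 10: UPDATE a=9 (auto-commit; committed a=9)
ROLLBACK at op 6 discards: ['c']

Answer: c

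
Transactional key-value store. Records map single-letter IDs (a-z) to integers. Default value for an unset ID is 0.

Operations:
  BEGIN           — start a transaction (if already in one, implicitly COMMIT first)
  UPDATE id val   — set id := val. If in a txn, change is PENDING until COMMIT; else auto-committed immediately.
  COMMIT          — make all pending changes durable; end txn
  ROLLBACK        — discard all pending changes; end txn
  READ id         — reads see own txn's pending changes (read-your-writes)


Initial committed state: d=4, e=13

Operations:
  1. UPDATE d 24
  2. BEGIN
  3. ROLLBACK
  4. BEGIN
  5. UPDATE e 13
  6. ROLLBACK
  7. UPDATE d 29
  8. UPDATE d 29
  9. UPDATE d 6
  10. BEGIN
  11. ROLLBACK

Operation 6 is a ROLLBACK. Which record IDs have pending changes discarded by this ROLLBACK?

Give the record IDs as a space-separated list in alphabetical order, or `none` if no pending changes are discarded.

Initial committed: {d=4, e=13}
Op 1: UPDATE d=24 (auto-commit; committed d=24)
Op 2: BEGIN: in_txn=True, pending={}
Op 3: ROLLBACK: discarded pending []; in_txn=False
Op 4: BEGIN: in_txn=True, pending={}
Op 5: UPDATE e=13 (pending; pending now {e=13})
Op 6: ROLLBACK: discarded pending ['e']; in_txn=False
Op 7: UPDATE d=29 (auto-commit; committed d=29)
Op 8: UPDATE d=29 (auto-commit; committed d=29)
Op 9: UPDATE d=6 (auto-commit; committed d=6)
Op 10: BEGIN: in_txn=True, pending={}
Op 11: ROLLBACK: discarded pending []; in_txn=False
ROLLBACK at op 6 discards: ['e']

Answer: e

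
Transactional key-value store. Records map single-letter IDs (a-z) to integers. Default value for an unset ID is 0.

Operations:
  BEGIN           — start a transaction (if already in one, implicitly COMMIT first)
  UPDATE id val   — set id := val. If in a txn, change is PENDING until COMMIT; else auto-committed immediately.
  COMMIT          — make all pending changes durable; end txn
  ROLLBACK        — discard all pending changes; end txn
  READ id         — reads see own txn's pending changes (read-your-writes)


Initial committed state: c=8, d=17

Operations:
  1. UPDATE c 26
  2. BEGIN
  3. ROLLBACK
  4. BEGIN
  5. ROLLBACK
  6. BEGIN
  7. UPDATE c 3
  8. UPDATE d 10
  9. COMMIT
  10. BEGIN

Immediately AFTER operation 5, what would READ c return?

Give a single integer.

Initial committed: {c=8, d=17}
Op 1: UPDATE c=26 (auto-commit; committed c=26)
Op 2: BEGIN: in_txn=True, pending={}
Op 3: ROLLBACK: discarded pending []; in_txn=False
Op 4: BEGIN: in_txn=True, pending={}
Op 5: ROLLBACK: discarded pending []; in_txn=False
After op 5: visible(c) = 26 (pending={}, committed={c=26, d=17})

Answer: 26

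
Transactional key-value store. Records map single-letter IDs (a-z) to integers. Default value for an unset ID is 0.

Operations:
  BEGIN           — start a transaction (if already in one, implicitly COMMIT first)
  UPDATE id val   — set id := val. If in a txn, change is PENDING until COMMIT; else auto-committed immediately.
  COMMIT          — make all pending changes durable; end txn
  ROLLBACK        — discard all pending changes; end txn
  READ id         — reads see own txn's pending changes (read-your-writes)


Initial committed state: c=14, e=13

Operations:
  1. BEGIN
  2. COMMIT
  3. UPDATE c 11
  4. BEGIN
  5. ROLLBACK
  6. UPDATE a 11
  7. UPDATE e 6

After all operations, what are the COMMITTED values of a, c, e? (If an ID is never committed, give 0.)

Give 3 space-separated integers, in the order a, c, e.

Answer: 11 11 6

Derivation:
Initial committed: {c=14, e=13}
Op 1: BEGIN: in_txn=True, pending={}
Op 2: COMMIT: merged [] into committed; committed now {c=14, e=13}
Op 3: UPDATE c=11 (auto-commit; committed c=11)
Op 4: BEGIN: in_txn=True, pending={}
Op 5: ROLLBACK: discarded pending []; in_txn=False
Op 6: UPDATE a=11 (auto-commit; committed a=11)
Op 7: UPDATE e=6 (auto-commit; committed e=6)
Final committed: {a=11, c=11, e=6}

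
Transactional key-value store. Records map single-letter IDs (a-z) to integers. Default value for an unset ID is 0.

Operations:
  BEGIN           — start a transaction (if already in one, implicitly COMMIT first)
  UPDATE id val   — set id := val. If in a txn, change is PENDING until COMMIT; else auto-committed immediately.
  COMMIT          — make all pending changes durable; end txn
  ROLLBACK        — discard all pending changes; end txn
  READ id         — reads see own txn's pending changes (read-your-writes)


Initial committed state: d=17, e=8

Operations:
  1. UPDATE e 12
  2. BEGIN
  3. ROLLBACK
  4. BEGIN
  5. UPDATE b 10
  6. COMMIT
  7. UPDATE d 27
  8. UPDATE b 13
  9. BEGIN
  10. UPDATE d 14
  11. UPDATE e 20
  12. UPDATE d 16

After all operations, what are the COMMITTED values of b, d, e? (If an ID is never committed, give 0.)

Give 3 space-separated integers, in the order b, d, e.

Answer: 13 27 12

Derivation:
Initial committed: {d=17, e=8}
Op 1: UPDATE e=12 (auto-commit; committed e=12)
Op 2: BEGIN: in_txn=True, pending={}
Op 3: ROLLBACK: discarded pending []; in_txn=False
Op 4: BEGIN: in_txn=True, pending={}
Op 5: UPDATE b=10 (pending; pending now {b=10})
Op 6: COMMIT: merged ['b'] into committed; committed now {b=10, d=17, e=12}
Op 7: UPDATE d=27 (auto-commit; committed d=27)
Op 8: UPDATE b=13 (auto-commit; committed b=13)
Op 9: BEGIN: in_txn=True, pending={}
Op 10: UPDATE d=14 (pending; pending now {d=14})
Op 11: UPDATE e=20 (pending; pending now {d=14, e=20})
Op 12: UPDATE d=16 (pending; pending now {d=16, e=20})
Final committed: {b=13, d=27, e=12}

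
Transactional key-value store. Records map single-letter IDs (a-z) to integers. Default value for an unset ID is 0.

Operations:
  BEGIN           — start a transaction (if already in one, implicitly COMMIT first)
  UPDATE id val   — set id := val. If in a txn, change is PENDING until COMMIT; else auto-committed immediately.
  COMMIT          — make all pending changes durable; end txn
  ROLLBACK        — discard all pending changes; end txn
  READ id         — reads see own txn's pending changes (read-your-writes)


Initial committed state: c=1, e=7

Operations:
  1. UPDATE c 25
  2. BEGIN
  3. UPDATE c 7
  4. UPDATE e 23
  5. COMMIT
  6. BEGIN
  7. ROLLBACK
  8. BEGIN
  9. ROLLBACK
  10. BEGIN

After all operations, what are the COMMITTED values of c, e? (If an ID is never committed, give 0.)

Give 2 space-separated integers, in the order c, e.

Answer: 7 23

Derivation:
Initial committed: {c=1, e=7}
Op 1: UPDATE c=25 (auto-commit; committed c=25)
Op 2: BEGIN: in_txn=True, pending={}
Op 3: UPDATE c=7 (pending; pending now {c=7})
Op 4: UPDATE e=23 (pending; pending now {c=7, e=23})
Op 5: COMMIT: merged ['c', 'e'] into committed; committed now {c=7, e=23}
Op 6: BEGIN: in_txn=True, pending={}
Op 7: ROLLBACK: discarded pending []; in_txn=False
Op 8: BEGIN: in_txn=True, pending={}
Op 9: ROLLBACK: discarded pending []; in_txn=False
Op 10: BEGIN: in_txn=True, pending={}
Final committed: {c=7, e=23}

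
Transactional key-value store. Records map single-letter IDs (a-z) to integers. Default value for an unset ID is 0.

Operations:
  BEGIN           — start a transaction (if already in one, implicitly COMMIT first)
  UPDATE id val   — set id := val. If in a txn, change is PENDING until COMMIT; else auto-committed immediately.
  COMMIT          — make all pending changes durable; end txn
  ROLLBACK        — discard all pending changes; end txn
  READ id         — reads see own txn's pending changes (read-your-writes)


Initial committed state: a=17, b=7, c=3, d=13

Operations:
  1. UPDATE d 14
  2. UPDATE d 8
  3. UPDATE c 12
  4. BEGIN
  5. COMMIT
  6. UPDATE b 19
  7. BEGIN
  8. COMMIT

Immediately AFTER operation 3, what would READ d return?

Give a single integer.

Initial committed: {a=17, b=7, c=3, d=13}
Op 1: UPDATE d=14 (auto-commit; committed d=14)
Op 2: UPDATE d=8 (auto-commit; committed d=8)
Op 3: UPDATE c=12 (auto-commit; committed c=12)
After op 3: visible(d) = 8 (pending={}, committed={a=17, b=7, c=12, d=8})

Answer: 8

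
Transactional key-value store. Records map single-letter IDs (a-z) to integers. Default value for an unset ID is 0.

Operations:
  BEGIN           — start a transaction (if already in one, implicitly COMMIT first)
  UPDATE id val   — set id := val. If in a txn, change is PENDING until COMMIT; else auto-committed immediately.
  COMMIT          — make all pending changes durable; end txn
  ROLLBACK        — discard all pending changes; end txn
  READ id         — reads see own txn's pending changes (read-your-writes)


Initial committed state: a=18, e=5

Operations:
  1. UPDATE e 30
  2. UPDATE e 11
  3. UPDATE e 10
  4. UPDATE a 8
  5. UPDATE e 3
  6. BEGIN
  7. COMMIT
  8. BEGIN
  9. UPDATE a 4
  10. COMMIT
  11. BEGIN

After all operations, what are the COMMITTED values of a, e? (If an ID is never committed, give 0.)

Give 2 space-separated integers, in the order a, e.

Answer: 4 3

Derivation:
Initial committed: {a=18, e=5}
Op 1: UPDATE e=30 (auto-commit; committed e=30)
Op 2: UPDATE e=11 (auto-commit; committed e=11)
Op 3: UPDATE e=10 (auto-commit; committed e=10)
Op 4: UPDATE a=8 (auto-commit; committed a=8)
Op 5: UPDATE e=3 (auto-commit; committed e=3)
Op 6: BEGIN: in_txn=True, pending={}
Op 7: COMMIT: merged [] into committed; committed now {a=8, e=3}
Op 8: BEGIN: in_txn=True, pending={}
Op 9: UPDATE a=4 (pending; pending now {a=4})
Op 10: COMMIT: merged ['a'] into committed; committed now {a=4, e=3}
Op 11: BEGIN: in_txn=True, pending={}
Final committed: {a=4, e=3}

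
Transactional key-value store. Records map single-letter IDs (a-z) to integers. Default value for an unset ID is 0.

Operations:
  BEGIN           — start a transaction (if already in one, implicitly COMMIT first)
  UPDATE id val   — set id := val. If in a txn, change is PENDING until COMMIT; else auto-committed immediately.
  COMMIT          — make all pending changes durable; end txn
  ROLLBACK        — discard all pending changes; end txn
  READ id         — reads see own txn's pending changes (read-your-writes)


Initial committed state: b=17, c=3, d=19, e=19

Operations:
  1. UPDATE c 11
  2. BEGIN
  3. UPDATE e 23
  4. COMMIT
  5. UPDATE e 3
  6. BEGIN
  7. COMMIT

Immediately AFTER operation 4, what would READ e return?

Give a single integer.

Initial committed: {b=17, c=3, d=19, e=19}
Op 1: UPDATE c=11 (auto-commit; committed c=11)
Op 2: BEGIN: in_txn=True, pending={}
Op 3: UPDATE e=23 (pending; pending now {e=23})
Op 4: COMMIT: merged ['e'] into committed; committed now {b=17, c=11, d=19, e=23}
After op 4: visible(e) = 23 (pending={}, committed={b=17, c=11, d=19, e=23})

Answer: 23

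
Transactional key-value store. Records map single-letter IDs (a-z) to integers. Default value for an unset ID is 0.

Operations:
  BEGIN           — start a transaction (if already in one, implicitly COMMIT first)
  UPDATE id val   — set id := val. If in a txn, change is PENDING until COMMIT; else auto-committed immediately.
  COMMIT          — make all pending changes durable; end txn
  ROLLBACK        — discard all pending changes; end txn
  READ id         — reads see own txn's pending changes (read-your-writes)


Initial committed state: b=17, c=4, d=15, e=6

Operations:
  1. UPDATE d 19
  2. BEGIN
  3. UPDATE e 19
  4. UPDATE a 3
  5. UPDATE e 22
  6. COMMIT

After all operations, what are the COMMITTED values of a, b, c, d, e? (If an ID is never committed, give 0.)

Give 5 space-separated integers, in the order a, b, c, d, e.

Initial committed: {b=17, c=4, d=15, e=6}
Op 1: UPDATE d=19 (auto-commit; committed d=19)
Op 2: BEGIN: in_txn=True, pending={}
Op 3: UPDATE e=19 (pending; pending now {e=19})
Op 4: UPDATE a=3 (pending; pending now {a=3, e=19})
Op 5: UPDATE e=22 (pending; pending now {a=3, e=22})
Op 6: COMMIT: merged ['a', 'e'] into committed; committed now {a=3, b=17, c=4, d=19, e=22}
Final committed: {a=3, b=17, c=4, d=19, e=22}

Answer: 3 17 4 19 22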